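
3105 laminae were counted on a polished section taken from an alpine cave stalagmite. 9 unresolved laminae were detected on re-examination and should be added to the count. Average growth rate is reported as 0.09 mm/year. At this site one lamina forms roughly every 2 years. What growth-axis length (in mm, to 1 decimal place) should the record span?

After corrections the count is 3105 + 9 = 3114 laminae.
Multiplying by 2 years per lamina: 3114 × 2 = 6228 years.
Predicted length = 0.09 mm/year × 6228 years = 560.5 mm.

560.5 mm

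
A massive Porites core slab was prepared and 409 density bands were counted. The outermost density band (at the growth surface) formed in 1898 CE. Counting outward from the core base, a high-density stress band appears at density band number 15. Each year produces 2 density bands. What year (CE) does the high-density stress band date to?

1701 CE

409 − 15 = 394 density bands lie beyond the high-density stress band toward the growth surface.
394 density bands at 2 per year is 394 / 2 = 197 years.
The density band at the growth surface is 1898 CE, so the high-density stress band dates to 1898 − 197 = 1701 CE.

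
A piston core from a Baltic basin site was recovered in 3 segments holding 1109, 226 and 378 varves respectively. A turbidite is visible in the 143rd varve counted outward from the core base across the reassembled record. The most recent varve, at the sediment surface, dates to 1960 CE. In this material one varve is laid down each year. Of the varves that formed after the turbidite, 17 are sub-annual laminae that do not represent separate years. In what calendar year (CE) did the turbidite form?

407 CE

Total varves = 1109 + 226 + 378 = 1713.
1713 − 143 = 1570 varves lie beyond the turbidite toward the sediment surface.
Excluding 17 false varves: 1570 − 17 = 1553.
1960 − 1553 = 407 CE.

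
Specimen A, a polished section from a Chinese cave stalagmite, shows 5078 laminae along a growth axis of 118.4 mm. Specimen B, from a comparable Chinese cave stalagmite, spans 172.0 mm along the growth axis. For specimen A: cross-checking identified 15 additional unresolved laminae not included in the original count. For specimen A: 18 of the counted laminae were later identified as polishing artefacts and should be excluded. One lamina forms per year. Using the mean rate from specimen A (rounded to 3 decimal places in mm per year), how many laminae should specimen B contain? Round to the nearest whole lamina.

Specimen A: true lamina count = 5078 − 18 + 15 = 5075.
A: 118.4 mm over 5075 years gives 118.4 / 5075 ≈ 0.023 mm/yr.
For B, 172.0 / 0.023 = 7478.26 years ≈ 7478 laminae.

7478 laminae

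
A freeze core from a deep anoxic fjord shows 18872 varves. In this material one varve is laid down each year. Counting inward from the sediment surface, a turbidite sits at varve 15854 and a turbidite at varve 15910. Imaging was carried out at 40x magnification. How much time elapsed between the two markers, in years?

Separation: 15910 − 15854 = 56 varves.
At one varve per year, 56 years elapsed between them.

56 yr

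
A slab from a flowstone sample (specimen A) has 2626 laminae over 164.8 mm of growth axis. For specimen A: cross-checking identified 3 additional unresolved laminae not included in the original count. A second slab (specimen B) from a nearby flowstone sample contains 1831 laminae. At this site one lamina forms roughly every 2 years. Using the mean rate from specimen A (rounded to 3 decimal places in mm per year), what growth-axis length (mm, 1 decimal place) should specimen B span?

113.5 mm

Specimen A: true lamina count = 2626 + 3 = 2629.
Specimen A: 2629 laminae at 2 years each span 2629 × 2 = 5258 years.
A: Extension rate ≈ 164.8 / 5258 = 0.031 mm per year.
Specimen B: at 2 years per lamina, 1831 × 2 = 3662 years. B's length ≈ 0.031 × 3662 = 113.5 mm.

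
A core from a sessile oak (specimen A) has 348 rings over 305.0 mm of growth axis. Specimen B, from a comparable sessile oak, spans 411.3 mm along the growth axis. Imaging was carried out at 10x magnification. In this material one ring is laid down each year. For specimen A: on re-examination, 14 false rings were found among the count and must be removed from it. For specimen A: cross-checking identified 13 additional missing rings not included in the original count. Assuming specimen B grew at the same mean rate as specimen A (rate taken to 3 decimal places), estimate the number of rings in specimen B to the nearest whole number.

468 rings

Specimen A: correcting the raw count gives 348 − 14 + 13 = 347 true rings.
A: Mean rate = 305.0 mm / 347 years ≈ 0.879 mm per year.
Specimen B: 411.3 mm / 0.879 mm per year = 467.92 years ≈ 468 rings.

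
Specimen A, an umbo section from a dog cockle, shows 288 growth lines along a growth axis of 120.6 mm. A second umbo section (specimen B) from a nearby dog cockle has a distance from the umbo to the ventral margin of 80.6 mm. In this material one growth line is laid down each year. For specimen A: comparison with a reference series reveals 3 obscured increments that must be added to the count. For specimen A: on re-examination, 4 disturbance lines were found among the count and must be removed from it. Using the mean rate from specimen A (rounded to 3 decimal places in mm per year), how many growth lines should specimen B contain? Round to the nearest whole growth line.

Specimen A: adjusted count: 288 − 4 + 3 = 287 growth lines.
A: Mean rate = 120.6 mm / 287 years ≈ 0.420 mm/year.
B spans 80.6 / 0.420 = 191.90 years ≈ 192 growth lines.

192 growth lines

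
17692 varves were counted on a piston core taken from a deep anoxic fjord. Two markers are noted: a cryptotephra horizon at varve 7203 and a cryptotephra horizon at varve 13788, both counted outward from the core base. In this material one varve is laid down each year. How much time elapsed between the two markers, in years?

6585 years

Separation: 13788 − 7203 = 6585 varves.
One varve per year makes the interval 6585 years.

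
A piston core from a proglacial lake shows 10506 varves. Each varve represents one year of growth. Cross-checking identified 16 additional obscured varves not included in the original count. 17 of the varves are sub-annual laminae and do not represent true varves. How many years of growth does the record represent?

10505 years

After corrections the count is 10506 − 17 + 16 = 10505 varves.
With a one-to-one varve periodicity this is 10505 years.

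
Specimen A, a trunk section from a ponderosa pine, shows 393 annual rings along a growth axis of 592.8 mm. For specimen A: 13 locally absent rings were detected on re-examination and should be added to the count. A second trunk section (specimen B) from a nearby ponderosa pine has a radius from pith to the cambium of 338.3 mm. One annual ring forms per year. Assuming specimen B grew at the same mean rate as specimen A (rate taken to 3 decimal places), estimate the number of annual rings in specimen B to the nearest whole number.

232 annual rings

Specimen A: correcting the raw count gives 393 + 13 = 406 true annual rings.
A: Extension rate ≈ 592.8 / 406 = 1.460 mm/year.
Specimen B: 338.3 mm / 1.460 mm per year = 231.71 years ≈ 232 annual rings.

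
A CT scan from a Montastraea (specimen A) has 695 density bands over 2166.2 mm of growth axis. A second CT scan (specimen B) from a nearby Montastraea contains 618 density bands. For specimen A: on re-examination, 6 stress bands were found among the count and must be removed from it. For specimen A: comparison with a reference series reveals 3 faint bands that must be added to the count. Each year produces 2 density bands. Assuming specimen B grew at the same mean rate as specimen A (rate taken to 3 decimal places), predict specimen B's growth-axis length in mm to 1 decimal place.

Specimen A: correcting the raw count gives 695 − 6 + 3 = 692 true density bands.
Specimen A: dividing by 2 density bands per year: 692 / 2 = 346 years.
A: Extension rate ≈ 2166.2 / 346 = 6.261 mm/year.
Specimen B: dividing by 2 density bands per year: 618 / 2 = 309 years. B's length ≈ 6.261 × 309 = 1934.6 mm.

1934.6 mm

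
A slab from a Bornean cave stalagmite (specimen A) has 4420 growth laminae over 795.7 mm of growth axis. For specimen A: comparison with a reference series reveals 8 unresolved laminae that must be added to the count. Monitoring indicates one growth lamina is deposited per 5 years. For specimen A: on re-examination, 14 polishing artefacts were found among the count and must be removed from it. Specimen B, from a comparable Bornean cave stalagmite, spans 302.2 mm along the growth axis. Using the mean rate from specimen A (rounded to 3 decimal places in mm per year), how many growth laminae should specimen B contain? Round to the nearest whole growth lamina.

Specimen A: after corrections the count is 4420 − 14 + 8 = 4414 growth laminae.
Specimen A: multiplying by 5 years per growth lamina: 4414 × 5 = 22070 years.
A: Extension rate ≈ 795.7 / 22070 = 0.036 mm/year.
For B, 302.2 / 0.036 = 8394.44 years; at 5 years per growth lamina that is 8394.44 / 5 ≈ 1679 growth laminae.

1679 growth laminae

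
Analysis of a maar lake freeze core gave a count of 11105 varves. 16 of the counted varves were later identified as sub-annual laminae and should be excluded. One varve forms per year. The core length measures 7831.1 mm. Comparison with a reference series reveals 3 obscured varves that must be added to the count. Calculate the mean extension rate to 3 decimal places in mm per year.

Adjusted count: 11105 − 16 + 3 = 11092 varves.
7831.1 mm over 11092 years gives 7831.1 / 11092 ≈ 0.706 mm per year.

0.706 mm per year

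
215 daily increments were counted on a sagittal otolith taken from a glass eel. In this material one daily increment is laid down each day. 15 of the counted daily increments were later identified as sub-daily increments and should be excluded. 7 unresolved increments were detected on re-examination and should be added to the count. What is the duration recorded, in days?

After corrections the count is 215 − 15 + 7 = 207 daily increments.
One daily increment per day makes the duration 207 days.

207 days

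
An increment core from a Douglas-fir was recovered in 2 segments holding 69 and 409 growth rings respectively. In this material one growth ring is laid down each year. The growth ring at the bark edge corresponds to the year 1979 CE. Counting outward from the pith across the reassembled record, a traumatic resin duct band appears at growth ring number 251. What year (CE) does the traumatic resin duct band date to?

1752 CE

Total growth rings = 69 + 409 = 478.
Between growth ring 251 and the bark edge there are 478 − 251 = 227 growth rings.
1979 − 227 = 1752 CE.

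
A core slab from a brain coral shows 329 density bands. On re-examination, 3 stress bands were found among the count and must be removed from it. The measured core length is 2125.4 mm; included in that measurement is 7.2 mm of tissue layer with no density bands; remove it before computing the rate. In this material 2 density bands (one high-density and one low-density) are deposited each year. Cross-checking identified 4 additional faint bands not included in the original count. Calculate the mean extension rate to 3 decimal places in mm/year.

Correcting the raw count gives 329 − 3 + 4 = 330 true density bands.
330 density bands at 2 per year is 330 / 2 = 165 years.
Net length = 2125.4 − 7.2 = 2118.2 mm.
2118.2 mm over 165 years gives 2118.2 / 165 ≈ 12.838 mm/year.

12.838 mm/year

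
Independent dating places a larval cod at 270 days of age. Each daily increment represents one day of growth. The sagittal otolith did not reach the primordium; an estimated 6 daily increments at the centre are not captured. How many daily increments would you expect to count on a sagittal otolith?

264 daily increments

At one daily increment per day, 270 days correspond to 270 daily increments.
Less the 6 uncaptured daily increments: 270 − 6 = 264.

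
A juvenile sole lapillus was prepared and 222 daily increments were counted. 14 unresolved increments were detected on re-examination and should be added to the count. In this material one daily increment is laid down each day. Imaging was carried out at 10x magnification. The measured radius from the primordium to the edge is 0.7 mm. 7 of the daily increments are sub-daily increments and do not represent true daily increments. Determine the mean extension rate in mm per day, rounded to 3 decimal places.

Adjusted count: 222 − 7 + 14 = 229 daily increments.
Extension rate ≈ 0.7 / 229 = 0.003 mm per day.

0.003 mm per day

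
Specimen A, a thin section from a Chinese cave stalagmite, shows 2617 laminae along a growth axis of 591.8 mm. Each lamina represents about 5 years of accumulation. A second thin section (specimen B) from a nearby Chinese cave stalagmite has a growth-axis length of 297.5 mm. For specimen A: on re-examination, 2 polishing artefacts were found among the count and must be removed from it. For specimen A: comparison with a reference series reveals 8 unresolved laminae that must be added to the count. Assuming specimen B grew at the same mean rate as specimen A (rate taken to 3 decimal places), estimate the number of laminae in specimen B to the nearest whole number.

Specimen A: correcting the raw count gives 2617 − 2 + 8 = 2623 true laminae.
Specimen A: multiplying by 5 years per lamina: 2623 × 5 = 13115 years.
A: 591.8 mm over 13115 years gives 591.8 / 13115 ≈ 0.045 mm/year.
For B, 297.5 / 0.045 = 6611.11 years; at 5 years per lamina that is 6611.11 / 5 ≈ 1322 laminae.

1322 laminae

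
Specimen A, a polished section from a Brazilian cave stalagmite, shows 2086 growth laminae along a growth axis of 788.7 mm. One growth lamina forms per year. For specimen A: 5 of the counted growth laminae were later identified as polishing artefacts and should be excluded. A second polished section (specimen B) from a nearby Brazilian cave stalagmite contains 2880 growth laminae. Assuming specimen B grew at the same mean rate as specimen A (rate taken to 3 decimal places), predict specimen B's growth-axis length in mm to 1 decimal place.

Specimen A: correcting the raw count gives 2086 − 5 = 2081 true growth laminae.
A: 788.7 mm over 2081 years gives 788.7 / 2081 ≈ 0.379 mm per year.
For B, 0.379 mm/year × 2880 years = 1091.5 mm.

1091.5 mm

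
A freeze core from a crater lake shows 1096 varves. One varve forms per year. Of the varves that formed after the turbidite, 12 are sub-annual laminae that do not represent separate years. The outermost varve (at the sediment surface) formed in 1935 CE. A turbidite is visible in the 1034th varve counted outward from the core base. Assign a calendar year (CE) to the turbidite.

The turbidite sits at varve 1034 from the core base, so 1096 − 1034 = 62 varves formed after it.
Excluding 12 false varves: 62 − 12 = 50.
1935 − 50 = 1885 CE.

1885 CE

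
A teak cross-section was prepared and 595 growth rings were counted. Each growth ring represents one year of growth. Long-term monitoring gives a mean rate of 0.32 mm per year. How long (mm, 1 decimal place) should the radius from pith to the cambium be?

190.4 mm

595 years of growth are recorded.
Predicted length = 0.32 mm/year × 595 years = 190.4 mm.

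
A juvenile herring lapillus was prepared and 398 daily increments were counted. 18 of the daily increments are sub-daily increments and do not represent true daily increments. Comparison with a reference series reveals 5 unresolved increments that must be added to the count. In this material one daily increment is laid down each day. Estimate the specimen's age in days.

After corrections the count is 398 − 18 + 5 = 385 daily increments.
At one daily increment per day, that is 385 days.

385 days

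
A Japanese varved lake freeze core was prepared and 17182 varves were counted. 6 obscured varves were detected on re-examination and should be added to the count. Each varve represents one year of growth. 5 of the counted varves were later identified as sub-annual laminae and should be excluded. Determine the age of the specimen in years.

17183 yr

Adjusted count: 17182 − 5 + 6 = 17183 varves.
One varve per year makes the duration 17183 years.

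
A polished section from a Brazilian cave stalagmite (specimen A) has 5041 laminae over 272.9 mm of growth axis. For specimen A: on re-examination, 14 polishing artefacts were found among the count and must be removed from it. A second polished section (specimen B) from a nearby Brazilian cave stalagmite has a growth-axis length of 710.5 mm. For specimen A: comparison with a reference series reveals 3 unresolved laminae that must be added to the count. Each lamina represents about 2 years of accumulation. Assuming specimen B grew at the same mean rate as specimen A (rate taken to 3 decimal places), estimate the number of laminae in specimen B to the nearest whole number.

Specimen A: true lamina count = 5041 − 14 + 3 = 5030.
Specimen A: at 2 years per lamina, 5030 × 2 = 10060 years.
A: 272.9 mm over 10060 years gives 272.9 / 10060 ≈ 0.027 mm/year.
For B, 710.5 / 0.027 = 26314.81 years; at 2 years per lamina that is 26314.81 / 2 ≈ 13157 laminae.

13157 laminae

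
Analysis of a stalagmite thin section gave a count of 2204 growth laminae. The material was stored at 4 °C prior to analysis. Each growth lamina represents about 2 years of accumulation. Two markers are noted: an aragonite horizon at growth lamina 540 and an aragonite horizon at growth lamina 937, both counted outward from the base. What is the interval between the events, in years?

794 years

Separation: 937 − 540 = 397 growth laminae.
Multiplying by 2 years per growth lamina: 397 × 2 = 794 years.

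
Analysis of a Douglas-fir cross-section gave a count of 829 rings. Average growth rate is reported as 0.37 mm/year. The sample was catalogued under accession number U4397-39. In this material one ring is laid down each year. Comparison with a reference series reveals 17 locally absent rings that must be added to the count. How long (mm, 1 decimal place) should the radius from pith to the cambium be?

313.0 mm

True ring count = 829 + 17 = 846.
Length ≈ 0.37 × 846 = 313.0 mm.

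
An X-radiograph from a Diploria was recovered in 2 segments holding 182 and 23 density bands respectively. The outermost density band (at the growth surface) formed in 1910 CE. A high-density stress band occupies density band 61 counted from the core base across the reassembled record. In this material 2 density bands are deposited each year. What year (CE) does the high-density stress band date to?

1838 CE

Total density bands = 182 + 23 = 205.
The high-density stress band sits at density band 61 from the core base, so 205 − 61 = 144 density bands formed after it.
With 2 density bands per year, 144 / 2 = 72 years.
The density band at the growth surface is 1910 CE, so the high-density stress band dates to 1910 − 72 = 1838 CE.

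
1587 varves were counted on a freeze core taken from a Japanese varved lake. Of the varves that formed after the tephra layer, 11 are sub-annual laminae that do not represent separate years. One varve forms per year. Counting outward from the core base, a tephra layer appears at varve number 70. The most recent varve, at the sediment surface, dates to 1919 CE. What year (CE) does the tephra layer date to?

413 CE

Between varve 70 and the sediment surface there are 1587 − 70 = 1517 varves.
Removing the 11 false varves leaves 1517 − 11 = 1506 true varves beyond the tephra layer.
The varve at the sediment surface is 1919 CE, so the tephra layer dates to 1919 − 1506 = 413 CE.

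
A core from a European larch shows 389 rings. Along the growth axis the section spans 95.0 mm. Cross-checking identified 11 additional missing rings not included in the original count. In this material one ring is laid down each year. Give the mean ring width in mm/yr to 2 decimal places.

0.24 mm/yr

True ring count = 389 + 11 = 400.
Mean rate = 95.0 mm / 400 years ≈ 0.24 mm/yr.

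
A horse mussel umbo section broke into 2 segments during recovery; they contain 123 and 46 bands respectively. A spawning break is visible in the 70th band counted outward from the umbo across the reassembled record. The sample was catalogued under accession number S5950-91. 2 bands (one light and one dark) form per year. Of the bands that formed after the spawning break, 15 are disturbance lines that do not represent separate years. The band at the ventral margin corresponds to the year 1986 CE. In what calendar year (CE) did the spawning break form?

Total bands = 123 + 46 = 169.
169 − 70 = 99 bands lie beyond the spawning break toward the ventral margin.
Removing the 15 false bands leaves 99 − 15 = 84 true bands beyond the spawning break.
84 bands at 2 per year is 84 / 2 = 42 years.
The band at the ventral margin is 1986 CE, so the spawning break dates to 1986 − 42 = 1944 CE.

1944 CE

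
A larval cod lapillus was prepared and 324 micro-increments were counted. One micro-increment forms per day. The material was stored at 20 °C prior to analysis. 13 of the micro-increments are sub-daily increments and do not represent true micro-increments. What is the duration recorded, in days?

True micro-increment count = 324 − 13 = 311.
With a one-to-one micro-increment periodicity this is 311 days.

311 d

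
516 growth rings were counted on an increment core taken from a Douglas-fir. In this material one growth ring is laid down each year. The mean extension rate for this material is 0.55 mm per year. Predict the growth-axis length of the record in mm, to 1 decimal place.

283.8 mm

The record spans 516 years at 0.55 mm per year.
Predicted length = 0.55 mm/year × 516 years = 283.8 mm.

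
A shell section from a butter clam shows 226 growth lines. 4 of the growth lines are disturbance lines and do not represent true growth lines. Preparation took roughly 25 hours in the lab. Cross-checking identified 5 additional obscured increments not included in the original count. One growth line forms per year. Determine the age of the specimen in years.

True growth line count = 226 − 4 + 5 = 227.
At one growth line per year, that is 227 years.

227 yr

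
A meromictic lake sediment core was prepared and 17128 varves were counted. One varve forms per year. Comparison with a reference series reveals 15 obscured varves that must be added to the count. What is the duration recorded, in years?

17143 yr

After corrections the count is 17128 + 15 = 17143 varves.
At one varve per year, that is 17143 years.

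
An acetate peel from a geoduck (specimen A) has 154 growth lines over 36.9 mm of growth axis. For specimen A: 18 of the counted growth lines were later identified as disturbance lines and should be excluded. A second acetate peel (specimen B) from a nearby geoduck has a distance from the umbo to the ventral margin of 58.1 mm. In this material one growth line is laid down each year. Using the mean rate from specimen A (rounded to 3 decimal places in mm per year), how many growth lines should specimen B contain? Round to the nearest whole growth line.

Specimen A: true growth line count = 154 − 18 = 136.
A: 36.9 mm over 136 years gives 36.9 / 136 ≈ 0.271 mm per year.
B spans 58.1 / 0.271 = 214.39 years ≈ 214 growth lines.

214 growth lines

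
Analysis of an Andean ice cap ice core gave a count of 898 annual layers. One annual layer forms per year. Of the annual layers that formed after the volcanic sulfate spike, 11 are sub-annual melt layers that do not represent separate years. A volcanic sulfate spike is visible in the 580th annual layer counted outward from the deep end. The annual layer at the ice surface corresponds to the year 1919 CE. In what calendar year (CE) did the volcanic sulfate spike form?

1612 CE

The volcanic sulfate spike sits at annual layer 580 from the deep end, so 898 − 580 = 318 annual layers formed after it.
Excluding 11 false annual layers: 318 − 11 = 307.
Counting back 307 years from 1919 CE places the volcanic sulfate spike in 1919 − 307 = 1612 CE.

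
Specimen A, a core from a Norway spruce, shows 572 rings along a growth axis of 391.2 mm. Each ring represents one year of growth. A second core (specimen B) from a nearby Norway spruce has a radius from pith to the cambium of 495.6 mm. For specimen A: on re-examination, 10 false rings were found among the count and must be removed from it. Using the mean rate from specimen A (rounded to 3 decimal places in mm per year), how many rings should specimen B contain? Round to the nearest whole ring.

Specimen A: after corrections the count is 572 − 10 = 562 rings.
A: Extension rate ≈ 391.2 / 562 = 0.696 mm per year.
Specimen B: 495.6 mm / 0.696 mm per year = 712.07 years ≈ 712 rings.

712 rings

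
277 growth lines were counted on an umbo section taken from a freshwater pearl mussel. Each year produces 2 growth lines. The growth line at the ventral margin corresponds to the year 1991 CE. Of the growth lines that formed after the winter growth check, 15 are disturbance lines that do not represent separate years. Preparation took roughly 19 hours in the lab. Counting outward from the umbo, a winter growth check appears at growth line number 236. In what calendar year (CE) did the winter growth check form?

1978 CE

277 − 236 = 41 growth lines lie beyond the winter growth check toward the ventral margin.
41 − 15 false = 26 true growth lines after the winter growth check.
Dividing by 2 growth lines per year: 26 / 2 = 13 years.
The growth line at the ventral margin is 1991 CE, so the winter growth check dates to 1991 − 13 = 1978 CE.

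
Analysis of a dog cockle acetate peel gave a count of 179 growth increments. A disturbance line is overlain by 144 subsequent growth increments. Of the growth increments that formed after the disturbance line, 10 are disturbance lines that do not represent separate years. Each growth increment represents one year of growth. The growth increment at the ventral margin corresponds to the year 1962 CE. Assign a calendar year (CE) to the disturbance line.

There are 144 growth increments younger than the disturbance line.
Removing the 10 false growth increments leaves 144 − 10 = 134 true growth increments beyond the disturbance line.
1962 − 134 = 1828 CE.

1828 CE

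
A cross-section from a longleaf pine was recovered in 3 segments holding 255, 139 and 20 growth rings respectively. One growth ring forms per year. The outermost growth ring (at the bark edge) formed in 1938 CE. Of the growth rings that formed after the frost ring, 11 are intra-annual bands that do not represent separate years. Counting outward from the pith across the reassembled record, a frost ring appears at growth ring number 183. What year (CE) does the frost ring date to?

Total growth rings = 255 + 139 + 20 = 414.
Between growth ring 183 and the bark edge there are 414 − 183 = 231 growth rings.
Excluding 11 false growth rings: 231 − 11 = 220.
Counting back 220 years from 1938 CE places the frost ring in 1938 − 220 = 1718 CE.

1718 CE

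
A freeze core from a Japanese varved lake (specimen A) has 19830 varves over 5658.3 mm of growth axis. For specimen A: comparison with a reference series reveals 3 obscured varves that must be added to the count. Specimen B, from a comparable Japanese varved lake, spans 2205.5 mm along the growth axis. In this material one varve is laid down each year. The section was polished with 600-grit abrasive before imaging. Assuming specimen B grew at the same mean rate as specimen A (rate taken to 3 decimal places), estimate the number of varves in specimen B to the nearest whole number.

7739 varves

Specimen A: true varve count = 19830 + 3 = 19833.
A: Extension rate ≈ 5658.3 / 19833 = 0.285 mm/year.
For B, 2205.5 / 0.285 = 7738.60 years ≈ 7739 varves.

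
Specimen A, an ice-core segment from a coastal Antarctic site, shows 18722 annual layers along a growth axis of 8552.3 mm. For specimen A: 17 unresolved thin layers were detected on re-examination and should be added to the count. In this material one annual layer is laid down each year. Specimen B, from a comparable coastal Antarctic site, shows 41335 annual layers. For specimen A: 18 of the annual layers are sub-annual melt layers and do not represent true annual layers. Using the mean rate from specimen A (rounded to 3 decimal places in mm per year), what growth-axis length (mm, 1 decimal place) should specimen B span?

18890.1 mm

Specimen A: correcting the raw count gives 18722 − 18 + 17 = 18721 true annual layers.
A: Mean rate = 8552.3 mm / 18721 years ≈ 0.457 mm/yr.
B's length ≈ 0.457 × 41335 = 18890.1 mm.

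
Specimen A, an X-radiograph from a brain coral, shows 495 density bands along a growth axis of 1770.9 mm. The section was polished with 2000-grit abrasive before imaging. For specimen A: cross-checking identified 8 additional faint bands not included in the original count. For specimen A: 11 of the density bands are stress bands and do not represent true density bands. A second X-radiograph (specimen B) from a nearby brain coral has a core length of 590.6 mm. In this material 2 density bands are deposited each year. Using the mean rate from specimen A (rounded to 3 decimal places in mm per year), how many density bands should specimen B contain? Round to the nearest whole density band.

164 density bands

Specimen A: adjusted count: 495 − 11 + 8 = 492 density bands.
Specimen A: dividing by 2 density bands per year: 492 / 2 = 246 years.
A: 1770.9 mm over 246 years gives 1770.9 / 246 ≈ 7.199 mm/yr.
B spans 590.6 / 7.199 = 82.04 years; at 2 density bands per year that is 82.04 × 2 ≈ 164 density bands.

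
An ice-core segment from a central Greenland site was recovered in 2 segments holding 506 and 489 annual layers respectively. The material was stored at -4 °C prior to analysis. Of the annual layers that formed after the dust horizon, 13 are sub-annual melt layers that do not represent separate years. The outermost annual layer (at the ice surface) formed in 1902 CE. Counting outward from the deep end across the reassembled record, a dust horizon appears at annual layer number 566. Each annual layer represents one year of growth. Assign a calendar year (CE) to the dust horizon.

1486 CE

Total annual layers = 506 + 489 = 995.
Between annual layer 566 and the ice surface there are 995 − 566 = 429 annual layers.
Excluding 13 false annual layers: 429 − 13 = 416.
Counting back 416 years from 1902 CE places the dust horizon in 1902 − 416 = 1486 CE.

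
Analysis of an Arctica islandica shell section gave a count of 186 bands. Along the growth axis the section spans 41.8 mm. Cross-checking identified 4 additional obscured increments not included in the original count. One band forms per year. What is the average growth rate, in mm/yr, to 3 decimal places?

0.220 mm/yr

Correcting the raw count gives 186 + 4 = 190 true bands.
41.8 mm over 190 years gives 41.8 / 190 ≈ 0.220 mm/yr.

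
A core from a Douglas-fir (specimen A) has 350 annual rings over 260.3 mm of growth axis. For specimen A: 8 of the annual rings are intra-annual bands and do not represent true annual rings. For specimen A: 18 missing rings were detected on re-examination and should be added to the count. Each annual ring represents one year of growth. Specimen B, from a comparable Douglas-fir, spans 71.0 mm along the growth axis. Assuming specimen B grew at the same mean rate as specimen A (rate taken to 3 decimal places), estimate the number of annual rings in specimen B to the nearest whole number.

Specimen A: true annual ring count = 350 − 8 + 18 = 360.
A: Extension rate ≈ 260.3 / 360 = 0.723 mm per year.
For B, 71.0 / 0.723 = 98.20 years ≈ 98 annual rings.

98 annual rings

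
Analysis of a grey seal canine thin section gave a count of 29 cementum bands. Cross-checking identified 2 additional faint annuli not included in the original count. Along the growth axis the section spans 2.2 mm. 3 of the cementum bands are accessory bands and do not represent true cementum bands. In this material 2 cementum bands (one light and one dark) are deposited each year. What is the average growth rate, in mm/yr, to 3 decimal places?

Adjusted count: 29 − 3 + 2 = 28 cementum bands.
28 cementum bands at 2 per year is 28 / 2 = 14 years.
2.2 mm over 14 years gives 2.2 / 14 ≈ 0.157 mm/yr.

0.157 mm/yr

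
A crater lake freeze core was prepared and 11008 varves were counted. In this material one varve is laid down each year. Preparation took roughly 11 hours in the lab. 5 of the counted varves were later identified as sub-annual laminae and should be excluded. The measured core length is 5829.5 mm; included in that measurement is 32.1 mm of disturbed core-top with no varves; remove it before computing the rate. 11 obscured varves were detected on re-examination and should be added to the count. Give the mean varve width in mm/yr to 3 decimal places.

Adjusted count: 11008 − 5 + 11 = 11014 varves.
Net length = 5829.5 − 32.1 = 5797.4 mm.
Mean rate = 5797.4 mm / 11014 years ≈ 0.526 mm/yr.

0.526 mm/yr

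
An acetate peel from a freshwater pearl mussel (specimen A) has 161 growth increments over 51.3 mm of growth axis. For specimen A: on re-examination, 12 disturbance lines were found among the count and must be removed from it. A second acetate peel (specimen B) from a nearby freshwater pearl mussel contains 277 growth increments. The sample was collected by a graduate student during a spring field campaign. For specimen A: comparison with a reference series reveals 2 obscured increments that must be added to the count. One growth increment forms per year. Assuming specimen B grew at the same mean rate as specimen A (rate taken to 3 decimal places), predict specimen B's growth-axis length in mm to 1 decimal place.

Specimen A: after corrections the count is 161 − 12 + 2 = 151 growth increments.
A: Mean rate = 51.3 mm / 151 years ≈ 0.340 mm/year.
For B, 0.340 mm/year × 277 years = 94.2 mm.

94.2 mm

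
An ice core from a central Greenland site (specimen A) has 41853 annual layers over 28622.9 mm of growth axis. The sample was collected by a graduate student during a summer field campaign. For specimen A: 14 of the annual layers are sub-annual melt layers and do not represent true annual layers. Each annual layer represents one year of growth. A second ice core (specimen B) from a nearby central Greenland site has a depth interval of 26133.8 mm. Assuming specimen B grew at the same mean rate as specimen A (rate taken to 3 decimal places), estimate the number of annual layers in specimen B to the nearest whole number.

38207 annual layers

Specimen A: correcting the raw count gives 41853 − 14 = 41839 true annual layers.
A: Mean rate = 28622.9 mm / 41839 years ≈ 0.684 mm/yr.
B spans 26133.8 / 0.684 = 38207.31 years ≈ 38207 annual layers.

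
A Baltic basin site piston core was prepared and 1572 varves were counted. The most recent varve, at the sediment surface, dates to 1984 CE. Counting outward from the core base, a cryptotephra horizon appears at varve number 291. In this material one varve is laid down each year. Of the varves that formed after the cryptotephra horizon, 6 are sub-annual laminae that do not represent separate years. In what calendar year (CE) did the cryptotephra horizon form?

709 CE

The cryptotephra horizon sits at varve 291 from the core base, so 1572 − 291 = 1281 varves formed after it.
Removing the 6 false varves leaves 1281 − 6 = 1275 true varves beyond the cryptotephra horizon.
The varve at the sediment surface is 1984 CE, so the cryptotephra horizon dates to 1984 − 1275 = 709 CE.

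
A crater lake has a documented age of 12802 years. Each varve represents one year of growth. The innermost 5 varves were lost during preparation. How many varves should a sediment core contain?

Expected varves over 12802 years: 12802.
12802 − 5 missed = 12797 varves expected in the prepared section.

12797 varves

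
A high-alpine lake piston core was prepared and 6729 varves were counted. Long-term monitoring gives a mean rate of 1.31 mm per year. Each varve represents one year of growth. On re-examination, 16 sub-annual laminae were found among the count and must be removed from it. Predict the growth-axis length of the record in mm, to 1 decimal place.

True varve count = 6729 − 16 = 6713.
Length ≈ 1.31 × 6713 = 8794.0 mm.

8794.0 mm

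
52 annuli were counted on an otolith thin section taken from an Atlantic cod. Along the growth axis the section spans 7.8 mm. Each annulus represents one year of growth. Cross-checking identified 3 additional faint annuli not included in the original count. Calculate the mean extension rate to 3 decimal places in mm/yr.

0.142 mm/yr

Adjusted count: 52 + 3 = 55 annuli.
Mean rate = 7.8 mm / 55 years ≈ 0.142 mm/yr.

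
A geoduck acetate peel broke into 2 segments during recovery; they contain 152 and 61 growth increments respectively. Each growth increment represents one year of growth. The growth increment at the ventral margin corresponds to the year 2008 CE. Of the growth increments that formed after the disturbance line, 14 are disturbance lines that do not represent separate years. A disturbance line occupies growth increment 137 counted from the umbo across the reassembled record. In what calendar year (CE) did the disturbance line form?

1946 CE

Total growth increments = 152 + 61 = 213.
213 − 137 = 76 growth increments lie beyond the disturbance line toward the ventral margin.
Excluding 14 false growth increments: 76 − 14 = 62.
Counting back 62 years from 2008 CE places the disturbance line in 2008 − 62 = 1946 CE.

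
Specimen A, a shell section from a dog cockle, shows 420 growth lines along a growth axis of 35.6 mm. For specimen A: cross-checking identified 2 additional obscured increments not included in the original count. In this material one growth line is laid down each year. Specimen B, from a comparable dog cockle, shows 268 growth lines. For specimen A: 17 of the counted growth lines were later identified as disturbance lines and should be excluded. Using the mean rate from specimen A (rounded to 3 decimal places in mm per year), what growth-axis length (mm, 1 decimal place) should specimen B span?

23.6 mm

Specimen A: adjusted count: 420 − 17 + 2 = 405 growth lines.
A: Extension rate ≈ 35.6 / 405 = 0.088 mm/year.
B's length ≈ 0.088 × 268 = 23.6 mm.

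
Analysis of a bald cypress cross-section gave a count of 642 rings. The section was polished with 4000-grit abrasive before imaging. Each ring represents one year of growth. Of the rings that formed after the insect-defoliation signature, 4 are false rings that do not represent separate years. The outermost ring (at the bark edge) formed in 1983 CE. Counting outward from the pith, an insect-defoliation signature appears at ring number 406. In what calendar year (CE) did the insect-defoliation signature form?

642 − 406 = 236 rings lie beyond the insect-defoliation signature toward the bark edge.
236 − 4 false = 232 true rings after the insect-defoliation signature.
The ring at the bark edge is 1983 CE, so the insect-defoliation signature dates to 1983 − 232 = 1751 CE.

1751 CE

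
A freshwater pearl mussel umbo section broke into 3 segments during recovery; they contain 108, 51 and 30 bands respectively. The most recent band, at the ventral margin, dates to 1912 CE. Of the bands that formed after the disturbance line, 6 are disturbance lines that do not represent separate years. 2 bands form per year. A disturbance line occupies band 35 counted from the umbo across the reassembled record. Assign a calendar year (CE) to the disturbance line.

1838 CE

Total bands = 108 + 51 + 30 = 189.
The disturbance line sits at band 35 from the umbo, so 189 − 35 = 154 bands formed after it.
Excluding 6 false bands: 154 − 6 = 148.
148 bands at 2 per year is 148 / 2 = 74 years.
Counting back 74 years from 1912 CE places the disturbance line in 1912 − 74 = 1838 CE.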